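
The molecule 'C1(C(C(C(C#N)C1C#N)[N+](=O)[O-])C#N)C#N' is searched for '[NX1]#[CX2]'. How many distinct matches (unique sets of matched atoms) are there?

4

[NX1]#[CX2] is the SMARTS for a nitrile: a nitrogen triple-bonded to a two-connected carbon.
The molecule carries 4 separate instances of a nitrile (-C#N) meeting every constraint; each maps to a distinct set of atoms, giving 4 matches.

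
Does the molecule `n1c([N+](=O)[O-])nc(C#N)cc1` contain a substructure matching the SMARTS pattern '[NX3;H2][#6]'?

No

The pattern [NX3;H2][#6] describes a trivalent nitrogen with two H attached to carbon — a primary amine.
The closest candidate here is a nitro group (-[N+](=O)[O-]), but the nitrogen is [N+] with no H, not NX3H2. No other fragment satisfies the full query, so there is no match.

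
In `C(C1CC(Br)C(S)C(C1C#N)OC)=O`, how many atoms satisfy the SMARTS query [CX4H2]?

1

The query [CX4H2] means: sp3 carbon (X4) with exactly two hydrogens.
Check the 14 heavy atoms by environment: 5× C (H1, X4) → no; 1× C (H2, X4) → match; 1× C (H0, X2) → no; 1× N (H0, X1) → no; 1× O (H0, X2) → no; 1× C (H3, X4) → no; 1× C (H1, X3) → no; 1× O (H0, X1) → no; 1× Br (H0, X1) → no; 1× S (H1, X2) → no.
That gives 1 matching atom.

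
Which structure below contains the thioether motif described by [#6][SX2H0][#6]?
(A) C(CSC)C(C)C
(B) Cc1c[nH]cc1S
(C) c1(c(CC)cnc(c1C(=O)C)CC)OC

A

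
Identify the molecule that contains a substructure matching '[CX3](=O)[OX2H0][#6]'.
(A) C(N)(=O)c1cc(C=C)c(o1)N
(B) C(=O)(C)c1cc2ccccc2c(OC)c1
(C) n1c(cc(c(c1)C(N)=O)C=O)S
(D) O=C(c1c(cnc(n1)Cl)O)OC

D

[CX3](=O)[OX2H0][#6] describes a carbonyl carbon bonded to an oxygen that is itself bonded to carbon (no H on that O) (an ester).
(A) has a primary amide (-C(=O)NH2) but the carbonyl is bonded to N, not to an O-C linkage.
(B) has a methoxy ether (-OCH3) but the ether oxygen is not adjacent to a C=O carbon.
(C) has a primary amide (-C(=O)NH2) but the carbonyl is bonded to N, not to an O-C linkage.
(D) contains a methyl-ester group (-C(=O)OCH3), which satisfies every atom and bond constraint.
So the answer is (D).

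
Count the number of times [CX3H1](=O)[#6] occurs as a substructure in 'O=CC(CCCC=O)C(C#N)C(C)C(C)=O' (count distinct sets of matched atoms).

[CX3H1](=O)[#6] is the SMARTS for an aldehyde: an sp2 carbon with one H, double-bonded to O and single-bonded to carbon.
The molecule carries 2 separate instances of an aldehyde (-CHO) meeting every constraint; each maps to a distinct set of atoms, giving 2 matches.

2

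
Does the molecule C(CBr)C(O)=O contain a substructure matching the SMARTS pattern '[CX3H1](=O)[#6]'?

No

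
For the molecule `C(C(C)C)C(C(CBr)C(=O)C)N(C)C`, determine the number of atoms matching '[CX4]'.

10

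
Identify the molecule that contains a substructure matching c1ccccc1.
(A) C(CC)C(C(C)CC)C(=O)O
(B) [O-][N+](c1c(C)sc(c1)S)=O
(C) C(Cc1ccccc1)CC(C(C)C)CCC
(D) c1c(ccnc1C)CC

C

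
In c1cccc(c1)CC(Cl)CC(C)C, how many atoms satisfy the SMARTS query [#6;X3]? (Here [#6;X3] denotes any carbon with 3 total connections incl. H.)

The query [#6;X3] means: any carbon (aromatic or not) with three total connections.
Check the 13 heavy atoms by environment: 6× C (X4) → no; 6× c (aromatic, X3) → match; 1× Cl (X1) → no.
That gives 6 matching atoms.

6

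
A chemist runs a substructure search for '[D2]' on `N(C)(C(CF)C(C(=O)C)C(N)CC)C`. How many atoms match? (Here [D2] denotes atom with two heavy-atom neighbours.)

Check the 14 heavy atoms by environment: 2× C (D2) → match; 4× C (D3) → no; 4× C (D1) → no; 1× N (D3) → no; 1× O (D1) → no; 1× N (D1) → no; 1× F (D1) → no.
That gives 2 matching atoms.

2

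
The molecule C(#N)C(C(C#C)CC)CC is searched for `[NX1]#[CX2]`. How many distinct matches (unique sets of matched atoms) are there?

1

[NX1]#[CX2] is the SMARTS for a nitrile: a nitrogen triple-bonded to a two-connected carbon.
Exactly one fragment in the molecule meets all constraints, giving 1 match.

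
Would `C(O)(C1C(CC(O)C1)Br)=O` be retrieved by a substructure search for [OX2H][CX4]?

Yes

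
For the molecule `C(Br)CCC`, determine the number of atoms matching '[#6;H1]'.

0

The query [#6;H1] means: any carbon bearing exactly one hydrogen.
Check the 5 heavy atoms by environment: 3× C (H2) → no; 1× C (H3) → no; 1× Br (H0) → no.
No environment satisfies the query, so 0 matching atoms.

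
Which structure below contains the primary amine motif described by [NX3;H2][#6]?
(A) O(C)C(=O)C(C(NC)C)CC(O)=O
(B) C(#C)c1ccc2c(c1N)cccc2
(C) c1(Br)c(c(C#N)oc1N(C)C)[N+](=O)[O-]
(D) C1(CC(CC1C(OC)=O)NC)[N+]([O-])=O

B

[NX3;H2][#6] describes a trivalent nitrogen with two H attached to carbon (a primary amine).
(A) has an N-methylamino group (-NHCH3) but the nitrogen bears two carbons and only one H (H1), not H2.
(B) contains a primary amino group (-NH2), which satisfies every atom and bond constraint.
(C) has a nitro group (-[N+](=O)[O-]) but the nitrogen is [N+] with no H, not NX3H2.
(D) has an N-methylamino group (-NHCH3) but the nitrogen bears two carbons and only one H (H1), not H2.
So the answer is (B).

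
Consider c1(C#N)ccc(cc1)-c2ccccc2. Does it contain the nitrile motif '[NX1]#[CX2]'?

Yes

The pattern [NX1]#[CX2] describes a nitrogen triple-bonded to a two-connected carbon — a nitrile.
The molecule carries a nitrile (-C#N), whose atoms satisfy every constraint of the query, so the pattern matches.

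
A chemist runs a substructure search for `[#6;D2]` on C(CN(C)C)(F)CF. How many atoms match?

2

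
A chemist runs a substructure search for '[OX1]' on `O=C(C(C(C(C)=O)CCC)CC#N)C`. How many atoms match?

The query [OX1] means: aliphatic oxygen with one total connection — typically a carbonyl =O or an oxide.
Check the 14 heavy atoms by environment: 8× C (X4) → no; 2× C (X3) → no; 2× O (X1) → match; 1× C (X2) → no; 1× N (X1) → no.
That gives 2 matching atoms.

2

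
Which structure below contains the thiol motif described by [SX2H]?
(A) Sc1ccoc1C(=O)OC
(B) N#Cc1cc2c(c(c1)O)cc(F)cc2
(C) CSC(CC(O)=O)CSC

A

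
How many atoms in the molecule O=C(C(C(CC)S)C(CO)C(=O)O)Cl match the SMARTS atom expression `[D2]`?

The query [D2] means: atom with exactly two heavy-atom neighbours.
Check the 14 heavy atoms by environment: 2× C (D2) → match; 5× C (D3) → no; 4× O (D1) → no; 1× Cl (D1) → no; 1× C (D1) → no; 1× S (D1) → no.
That gives 2 matching atoms.

2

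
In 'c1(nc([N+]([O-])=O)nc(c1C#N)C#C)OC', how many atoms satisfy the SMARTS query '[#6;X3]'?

The query [#6;X3] means: any carbon (aromatic or not) with three total connections.
Check the 15 heavy atoms by environment: 2× n (aromatic, X2) → no; 4× c (aromatic, X3) → match; 3× C (X2) → no; 1× N (X1) → no; 1× N (charge +1, X3) → no; 1× O (charge -1, X1) → no; 1× O (X1) → no; 1× O (X2) → no; 1× C (X4) → no.
That gives 4 matching atoms.

4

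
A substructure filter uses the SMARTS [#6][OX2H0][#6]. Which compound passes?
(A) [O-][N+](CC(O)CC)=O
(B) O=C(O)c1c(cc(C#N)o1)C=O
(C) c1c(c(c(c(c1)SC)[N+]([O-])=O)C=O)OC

C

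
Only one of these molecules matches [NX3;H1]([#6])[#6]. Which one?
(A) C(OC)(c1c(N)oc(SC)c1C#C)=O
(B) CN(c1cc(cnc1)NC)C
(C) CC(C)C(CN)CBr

B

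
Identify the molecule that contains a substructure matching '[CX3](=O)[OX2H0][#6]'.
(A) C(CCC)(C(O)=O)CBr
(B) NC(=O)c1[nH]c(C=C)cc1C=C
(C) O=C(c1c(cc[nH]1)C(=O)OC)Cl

C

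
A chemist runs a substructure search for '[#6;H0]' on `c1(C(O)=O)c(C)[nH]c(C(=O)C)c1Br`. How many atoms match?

6

The query [#6;H0] means: any carbon with no attached hydrogen.
Check the 13 heavy atoms by environment: 1× n (aromatic, H1) → no; 4× c (aromatic, H0) → match; 2× C (H0) → match; 2× O (H0) → no; 2× C (H3) → no; 1× Br (H0) → no; 1× O (H1) → no.
Summing the matching environments: 4 + 2 = 6 matching atoms.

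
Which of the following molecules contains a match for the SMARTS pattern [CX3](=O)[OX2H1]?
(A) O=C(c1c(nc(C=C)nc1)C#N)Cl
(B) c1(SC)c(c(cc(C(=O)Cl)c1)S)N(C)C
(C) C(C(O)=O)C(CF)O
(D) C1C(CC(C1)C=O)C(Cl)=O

[CX3](=O)[OX2H1] describes an sp2 carbon double-bonded to O and single-bonded to an -OH oxygen (a carboxylic acid).
(A) has an acyl chloride (-C(=O)Cl) but the carbonyl is bonded to Cl, not to an -OH oxygen.
(B) has an acyl chloride (-C(=O)Cl) but the carbonyl is bonded to Cl, not to an -OH oxygen.
(C) contains a carboxylic acid group (-C(=O)OH), which satisfies every atom and bond constraint.
(D) has an aldehyde (-CHO) but there is no singly-bonded oxygen on the carbonyl carbon.
So the answer is (C).

C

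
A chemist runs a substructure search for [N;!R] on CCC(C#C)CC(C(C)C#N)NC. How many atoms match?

2

The query [N;!R] means: aliphatic nitrogen not in a ring.
Check the 13 heavy atoms by environment: 11× C (acyclic) → no; 2× N (acyclic) → match.
That gives 2 matching atoms.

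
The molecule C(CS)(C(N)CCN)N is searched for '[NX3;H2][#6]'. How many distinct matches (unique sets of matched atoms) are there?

3

[NX3;H2][#6] is the SMARTS for a primary amine: a trivalent nitrogen with two H attached to carbon.
The molecule carries 3 separate instances of a primary amino group (-NH2) meeting every constraint; each maps to a distinct set of atoms, giving 3 matches.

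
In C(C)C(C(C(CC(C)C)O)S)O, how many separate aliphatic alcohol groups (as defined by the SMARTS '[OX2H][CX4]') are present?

2

[OX2H][CX4] is the SMARTS for an aliphatic alcohol: a hydroxyl oxygen bound to an sp3 (X4) carbon.
The molecule carries 2 separate instances of a hydroxyl group (-OH) meeting every constraint; each maps to a distinct set of atoms, giving 2 matches.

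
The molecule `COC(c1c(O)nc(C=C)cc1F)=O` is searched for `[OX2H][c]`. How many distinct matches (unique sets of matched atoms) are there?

1

[OX2H][c] is the SMARTS for a phenol: a hydroxyl oxygen attached to an aromatic carbon.
Exactly one fragment in the molecule meets all constraints, giving 1 match.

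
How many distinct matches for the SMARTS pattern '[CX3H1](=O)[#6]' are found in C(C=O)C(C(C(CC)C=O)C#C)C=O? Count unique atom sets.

[CX3H1](=O)[#6] is the SMARTS for an aldehyde: an sp2 carbon with one H, double-bonded to O and single-bonded to carbon.
The molecule carries 3 separate instances of an aldehyde (-CHO) meeting every constraint; each maps to a distinct set of atoms, giving 3 matches.

3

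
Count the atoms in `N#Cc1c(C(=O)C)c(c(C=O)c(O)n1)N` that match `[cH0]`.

The query [cH0] means: aromatic carbon with no attached hydrogen (substituted or ring-fusion).
Check the 15 heavy atoms by environment: 1× n (aromatic, H0) → no; 5× c (aromatic, H0) → match; 1× O (H1) → no; 1× C (H1) → no; 2× O (H0) → no; 1× N (H2) → no; 2× C (H0) → no; 1× N (H0) → no; 1× C (H3) → no.
That gives 5 matching atoms.

5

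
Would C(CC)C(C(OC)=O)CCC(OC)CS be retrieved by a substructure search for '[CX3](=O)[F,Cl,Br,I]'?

The pattern [CX3](=O)[F,Cl,Br,I] describes a carbonyl carbon bonded to a halogen — an acyl halide.
The closest candidate here is a methyl-ester group (-C(=O)OCH3), but the carbonyl is bonded to -O-C, not to a halogen. No other fragment satisfies the full query, so there is no match.

No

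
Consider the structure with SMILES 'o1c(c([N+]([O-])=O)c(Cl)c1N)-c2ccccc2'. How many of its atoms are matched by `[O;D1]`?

Check the 16 heavy atoms by environment: 1× o (aromatic, D2) → no; 5× c (aromatic, D3) → no; 1× Cl (D1) → no; 1× N (charge +1, D3) → no; 1× O (charge -1, D1) → match; 1× O (D1) → match; 5× c (aromatic, D2) → no; 1× N (D1) → no.
Summing the matching environments: 1 + 1 = 2 matching atoms.

2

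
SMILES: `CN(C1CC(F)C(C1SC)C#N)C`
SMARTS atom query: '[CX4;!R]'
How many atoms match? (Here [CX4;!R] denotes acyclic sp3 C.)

The query [CX4;!R] means: aliphatic carbon with four total connections, not in a ring.
Check the 13 heavy atoms by environment: 5× C (X4, in 5-ring) → no; 1× F (X1, acyclic) → no; 1× N (X3, acyclic) → no; 3× C (X4, acyclic) → match; 1× C (X2, acyclic) → no; 1× N (X1, acyclic) → no; 1× S (X2, acyclic) → no.
That gives 3 matching atoms.

3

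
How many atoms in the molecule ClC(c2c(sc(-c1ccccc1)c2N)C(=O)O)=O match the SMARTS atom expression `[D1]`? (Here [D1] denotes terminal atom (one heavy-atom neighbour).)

5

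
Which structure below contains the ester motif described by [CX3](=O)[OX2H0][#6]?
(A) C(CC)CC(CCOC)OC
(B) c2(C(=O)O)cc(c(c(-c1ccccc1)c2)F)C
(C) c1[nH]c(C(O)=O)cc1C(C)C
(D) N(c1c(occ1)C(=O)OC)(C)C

D

[CX3](=O)[OX2H0][#6] describes a carbonyl carbon bonded to an oxygen that is itself bonded to carbon (no H on that O) (an ester).
(A) has a methoxy ether (-OCH3) but the ether oxygen is not adjacent to a C=O carbon.
(B) has a carboxylic acid group (-C(=O)OH) but the singly-bonded O carries H (OX2H1, not H0).
(C) has a carboxylic acid group (-C(=O)OH) but the singly-bonded O carries H (OX2H1, not H0).
(D) contains a methyl-ester group (-C(=O)OCH3), which satisfies every atom and bond constraint.
So the answer is (D).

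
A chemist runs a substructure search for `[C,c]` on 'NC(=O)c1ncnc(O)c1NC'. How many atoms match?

6

The query [C,c] means: comma = OR; matches aliphatic or aromatic carbon — same as #6.
Check the 12 heavy atoms by environment: 2× n (aromatic) → no; 4× c (aromatic) → match; 2× C → match; 2× O → no; 2× N → no.
Summing the matching environments: 4 + 2 = 6 matching atoms.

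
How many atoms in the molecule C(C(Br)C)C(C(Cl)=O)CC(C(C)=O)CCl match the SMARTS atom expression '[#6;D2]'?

3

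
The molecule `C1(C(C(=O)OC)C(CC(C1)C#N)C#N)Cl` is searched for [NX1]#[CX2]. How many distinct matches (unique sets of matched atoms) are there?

[NX1]#[CX2] is the SMARTS for a nitrile: a nitrogen triple-bonded to a two-connected carbon.
The molecule carries 2 separate instances of a nitrile (-C#N) meeting every constraint; each maps to a distinct set of atoms, giving 2 matches.

2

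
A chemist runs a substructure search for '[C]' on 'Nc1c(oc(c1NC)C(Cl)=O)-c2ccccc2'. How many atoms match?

The query [C] means: uppercase C matches aliphatic (non-aromatic) carbon only.
Check the 17 heavy atoms by environment: 1× o (aromatic) → no; 10× c (aromatic) → no; 2× C → match; 1× O → no; 1× Cl → no; 2× N → no.
That gives 2 matching atoms.

2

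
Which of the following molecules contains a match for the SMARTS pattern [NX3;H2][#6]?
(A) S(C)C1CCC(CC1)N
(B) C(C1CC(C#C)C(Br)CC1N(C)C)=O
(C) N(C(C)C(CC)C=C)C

A

[NX3;H2][#6] describes a trivalent nitrogen with two H attached to carbon (a primary amine).
(A) contains a primary amino group (-NH2), which satisfies every atom and bond constraint.
(B) has a dimethylamino group (-N(CH3)2) but the nitrogen has H0, not H2.
(C) has an N-methylamino group (-NHCH3) but the nitrogen bears two carbons and only one H (H1), not H2.
So the answer is (A).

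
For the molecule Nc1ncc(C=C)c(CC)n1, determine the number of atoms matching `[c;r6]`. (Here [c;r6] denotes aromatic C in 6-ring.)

The query [c;r6] means: aromatic carbon that belongs to a six-membered ring.
Check the 11 heavy atoms by environment: 2× n (aromatic, in 6-ring) → no; 4× c (aromatic, in 6-ring) → match; 1× N (acyclic) → no; 4× C (acyclic) → no.
That gives 4 matching atoms.

4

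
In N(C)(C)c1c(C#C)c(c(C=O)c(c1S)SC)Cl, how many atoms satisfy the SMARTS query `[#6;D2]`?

The query [#6;D2] means: any carbon bonded to exactly two heavy atoms.
Check the 17 heavy atoms by environment: 6× c (aromatic, D3) → no; 2× C (D2) → match; 4× C (D1) → no; 1× S (D1) → no; 1× Cl (D1) → no; 1× S (D2) → no; 1× O (D1) → no; 1× N (D3) → no.
That gives 2 matching atoms.

2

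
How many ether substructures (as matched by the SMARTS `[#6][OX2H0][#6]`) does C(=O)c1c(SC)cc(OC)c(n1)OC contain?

[#6][OX2H0][#6] is the SMARTS for an ether: an aliphatic oxygen bridging two carbons with no H on the oxygen.
The molecule carries 2 separate instances of a methoxy ether (-OCH3) meeting every constraint; each maps to a distinct set of atoms, giving 2 matches.

2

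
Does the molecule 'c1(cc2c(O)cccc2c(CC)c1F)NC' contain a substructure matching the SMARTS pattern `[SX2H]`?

The pattern [SX2H] describes an aliphatic sulfur with two connections, one being H — a thiol.
The closest candidate here is a hydroxyl group (-OH), but it is an -OH, not an -SH. No other fragment satisfies the full query, so there is no match.

No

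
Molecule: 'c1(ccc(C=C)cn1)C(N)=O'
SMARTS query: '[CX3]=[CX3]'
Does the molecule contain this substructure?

The pattern [CX3]=[CX3] describes a non-aromatic C=C double bond between two sp2 carbons — an alkene.
The molecule carries a vinyl group (-CH=CH2), whose atoms satisfy every constraint of the query, so the pattern matches.

Yes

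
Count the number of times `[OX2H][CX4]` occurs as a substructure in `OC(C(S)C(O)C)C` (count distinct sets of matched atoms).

2

[OX2H][CX4] is the SMARTS for an aliphatic alcohol: a hydroxyl oxygen bound to an sp3 (X4) carbon.
The molecule carries 2 separate instances of a hydroxyl group (-OH) meeting every constraint; each maps to a distinct set of atoms, giving 2 matches.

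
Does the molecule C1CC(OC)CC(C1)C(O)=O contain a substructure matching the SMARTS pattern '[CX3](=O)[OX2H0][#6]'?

No

The pattern [CX3](=O)[OX2H0][#6] describes a carbonyl carbon bonded to an oxygen that is itself bonded to carbon (no H on that O) — an ester.
The closest candidate here is a carboxylic acid group (-C(=O)OH), but the singly-bonded O carries H (OX2H1, not H0). No other fragment satisfies the full query, so there is no match.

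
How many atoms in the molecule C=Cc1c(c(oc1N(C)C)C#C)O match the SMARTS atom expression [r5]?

The query [r5] means: r5 matches atoms in a five-membered ring.
Check the 13 heavy atoms by environment: 1× o (aromatic, in 5-ring) → match; 4× c (aromatic, in 5-ring) → match; 6× C (acyclic) → no; 1× O (acyclic) → no; 1× N (acyclic) → no.
Summing the matching environments: 1 + 4 = 5 matching atoms.

5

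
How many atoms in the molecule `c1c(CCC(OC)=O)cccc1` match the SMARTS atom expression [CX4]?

The query [CX4] means: C with X4: aliphatic carbon with exactly 4 total connections (bonds + H).
Check the 12 heavy atoms by environment: 3× C (X4) → match; 6× c (aromatic, X3) → no; 1× C (X3) → no; 1× O (X1) → no; 1× O (X2) → no.
That gives 3 matching atoms.

3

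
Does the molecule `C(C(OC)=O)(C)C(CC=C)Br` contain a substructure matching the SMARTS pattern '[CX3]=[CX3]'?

Yes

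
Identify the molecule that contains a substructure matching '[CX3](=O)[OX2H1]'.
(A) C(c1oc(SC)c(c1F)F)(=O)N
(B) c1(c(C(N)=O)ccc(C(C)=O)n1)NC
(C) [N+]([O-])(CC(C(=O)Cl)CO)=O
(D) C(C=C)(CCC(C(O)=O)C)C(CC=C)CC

D

[CX3](=O)[OX2H1] describes an sp2 carbon double-bonded to O and single-bonded to an -OH oxygen (a carboxylic acid).
(A) has a primary amide (-C(=O)NH2) but the carbonyl is bonded to N, not to an -OH oxygen.
(B) has a primary amide (-C(=O)NH2) but the carbonyl is bonded to N, not to an -OH oxygen.
(C) has an acyl chloride (-C(=O)Cl) but the carbonyl is bonded to Cl, not to an -OH oxygen.
(D) contains a carboxylic acid group (-C(=O)OH), which satisfies every atom and bond constraint.
So the answer is (D).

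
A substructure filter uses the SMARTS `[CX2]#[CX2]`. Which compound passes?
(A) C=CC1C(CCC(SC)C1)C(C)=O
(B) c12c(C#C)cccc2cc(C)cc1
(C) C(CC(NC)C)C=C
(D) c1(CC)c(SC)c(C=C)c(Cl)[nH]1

B

[CX2]#[CX2] describes a carbon-carbon triple bond (an alkyne).
(A) has a vinyl group (-CH=CH2) but the C=C is a double bond; both carbons are CX3, not CX2.
(B) contains an ethynyl group (-C#CH), which satisfies every atom and bond constraint.
(C) has a vinyl group (-CH=CH2) but the C=C is a double bond; both carbons are CX3, not CX2.
(D) has a vinyl group (-CH=CH2) but the C=C is a double bond; both carbons are CX3, not CX2.
So the answer is (B).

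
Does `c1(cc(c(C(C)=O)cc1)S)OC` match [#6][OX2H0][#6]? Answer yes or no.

Yes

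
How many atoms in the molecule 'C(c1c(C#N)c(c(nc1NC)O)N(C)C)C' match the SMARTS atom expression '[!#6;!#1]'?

The query [!#6;!#1] means: not carbon and not hydrogen — any heteroatom.
Check the 16 heavy atoms by environment: 1× n (aromatic) → match; 5× c (aromatic) → no; 3× N → match; 6× C → no; 1× O → match.
Summing the matching environments: 1 + 3 + 1 = 5 matching atoms.

5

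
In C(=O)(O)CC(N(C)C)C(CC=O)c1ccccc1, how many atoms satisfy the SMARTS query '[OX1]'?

2

The query [OX1] means: aliphatic oxygen with one total connection — typically a carbonyl =O or an oxide.
Check the 18 heavy atoms by environment: 6× C (X4) → no; 6× c (aromatic, X3) → no; 1× N (X3) → no; 2× C (X3) → no; 2× O (X1) → match; 1× O (X2) → no.
That gives 2 matching atoms.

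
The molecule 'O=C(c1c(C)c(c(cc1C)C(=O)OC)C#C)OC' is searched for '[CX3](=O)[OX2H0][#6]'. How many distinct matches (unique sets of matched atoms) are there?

[CX3](=O)[OX2H0][#6] is the SMARTS for an ester: a carbonyl carbon bonded to an oxygen that is itself bonded to carbon (no H on that O).
The molecule carries 2 separate instances of a methyl-ester group (-C(=O)OCH3) meeting every constraint; each maps to a distinct set of atoms, giving 2 matches.

2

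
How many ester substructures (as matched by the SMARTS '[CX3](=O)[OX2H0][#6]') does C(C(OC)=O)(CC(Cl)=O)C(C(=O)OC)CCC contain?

2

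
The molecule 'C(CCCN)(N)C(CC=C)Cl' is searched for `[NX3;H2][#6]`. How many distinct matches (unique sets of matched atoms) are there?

2

[NX3;H2][#6] is the SMARTS for a primary amine: a trivalent nitrogen with two H attached to carbon.
The molecule carries 2 separate instances of a primary amino group (-NH2) meeting every constraint; each maps to a distinct set of atoms, giving 2 matches.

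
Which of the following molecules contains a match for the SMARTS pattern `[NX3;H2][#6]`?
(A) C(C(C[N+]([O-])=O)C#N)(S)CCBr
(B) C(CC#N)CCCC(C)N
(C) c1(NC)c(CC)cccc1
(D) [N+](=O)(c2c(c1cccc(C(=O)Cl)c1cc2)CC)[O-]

B

[NX3;H2][#6] describes a trivalent nitrogen with two H attached to carbon (a primary amine).
(A) has a nitrile (-C#N) but the nitrogen is NX1 (triple-bonded), not NX3 with two H.
(B) contains a primary amino group (-NH2), which satisfies every atom and bond constraint.
(C) has an N-methylamino group (-NHCH3) but the nitrogen bears two carbons and only one H (H1), not H2.
(D) has a nitro group (-[N+](=O)[O-]) but the nitrogen is [N+] with no H, not NX3H2.
So the answer is (B).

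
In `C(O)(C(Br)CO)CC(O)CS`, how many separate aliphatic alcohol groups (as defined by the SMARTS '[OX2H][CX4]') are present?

3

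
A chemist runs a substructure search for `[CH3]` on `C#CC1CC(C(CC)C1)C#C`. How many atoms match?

1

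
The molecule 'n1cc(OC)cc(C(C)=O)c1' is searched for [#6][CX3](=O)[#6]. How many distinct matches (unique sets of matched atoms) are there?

1

[#6][CX3](=O)[#6] is the SMARTS for a ketone: a carbonyl carbon (no H) flanked by two carbons.
Exactly one fragment in the molecule meets all constraints, giving 1 match.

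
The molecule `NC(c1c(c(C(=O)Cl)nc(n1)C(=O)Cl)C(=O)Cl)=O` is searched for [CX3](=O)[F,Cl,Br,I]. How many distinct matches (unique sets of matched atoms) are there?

3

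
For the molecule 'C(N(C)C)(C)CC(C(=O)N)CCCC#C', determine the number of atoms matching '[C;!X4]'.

3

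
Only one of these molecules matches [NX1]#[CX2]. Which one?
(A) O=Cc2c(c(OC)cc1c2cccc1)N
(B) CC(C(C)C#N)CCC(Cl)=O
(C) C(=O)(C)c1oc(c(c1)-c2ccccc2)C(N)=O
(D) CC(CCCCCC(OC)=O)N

B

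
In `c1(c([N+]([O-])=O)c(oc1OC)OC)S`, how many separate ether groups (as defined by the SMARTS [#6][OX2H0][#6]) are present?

2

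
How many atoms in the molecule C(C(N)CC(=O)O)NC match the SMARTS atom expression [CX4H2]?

2

The query [CX4H2] means: sp3 carbon (X4) with exactly two hydrogens.
Check the 9 heavy atoms by environment: 2× C (H2, X4) → match; 1× C (H1, X4) → no; 1× N (H2, X3) → no; 1× C (H0, X3) → no; 1× O (H0, X1) → no; 1× O (H1, X2) → no; 1× N (H1, X3) → no; 1× C (H3, X4) → no.
That gives 2 matching atoms.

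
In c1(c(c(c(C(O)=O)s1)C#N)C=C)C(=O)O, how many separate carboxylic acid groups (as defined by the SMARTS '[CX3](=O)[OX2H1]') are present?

2

[CX3](=O)[OX2H1] is the SMARTS for a carboxylic acid: an sp2 carbon double-bonded to O and single-bonded to an -OH oxygen.
The molecule carries 2 separate instances of a carboxylic acid group (-C(=O)OH) meeting every constraint; each maps to a distinct set of atoms, giving 2 matches.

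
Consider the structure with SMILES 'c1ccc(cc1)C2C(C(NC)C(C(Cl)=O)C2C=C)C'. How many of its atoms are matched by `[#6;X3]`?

Check the 19 heavy atoms by environment: 7× C (X4) → no; 3× C (X3) → match; 1× O (X1) → no; 1× Cl (X1) → no; 6× c (aromatic, X3) → match; 1× N (X3) → no.
Summing the matching environments: 3 + 6 = 9 matching atoms.

9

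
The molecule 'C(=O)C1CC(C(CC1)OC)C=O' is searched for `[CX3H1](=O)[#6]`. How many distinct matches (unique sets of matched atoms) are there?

[CX3H1](=O)[#6] is the SMARTS for an aldehyde: an sp2 carbon with one H, double-bonded to O and single-bonded to carbon.
The molecule carries 2 separate instances of an aldehyde (-CHO) meeting every constraint; each maps to a distinct set of atoms, giving 2 matches.

2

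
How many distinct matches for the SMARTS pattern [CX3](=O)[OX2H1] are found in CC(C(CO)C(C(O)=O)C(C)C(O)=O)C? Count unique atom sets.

2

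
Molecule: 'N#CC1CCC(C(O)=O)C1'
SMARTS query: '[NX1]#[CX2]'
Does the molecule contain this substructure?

Yes

The pattern [NX1]#[CX2] describes a nitrogen triple-bonded to a two-connected carbon — a nitrile.
The molecule carries a nitrile (-C#N), whose atoms satisfy every constraint of the query, so the pattern matches.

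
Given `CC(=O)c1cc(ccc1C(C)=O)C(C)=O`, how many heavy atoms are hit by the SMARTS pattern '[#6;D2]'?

3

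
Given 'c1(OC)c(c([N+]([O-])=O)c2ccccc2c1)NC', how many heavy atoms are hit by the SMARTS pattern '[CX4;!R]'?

2

The query [CX4;!R] means: aliphatic carbon with four total connections, not in a ring.
Check the 17 heavy atoms by environment: 10× c (aromatic, X3, in 6-ring) → no; 1× O (X2, acyclic) → no; 2× C (X4, acyclic) → match; 1× N (X3, acyclic) → no; 1× N (charge +1, X3, acyclic) → no; 1× O (charge -1, X1, acyclic) → no; 1× O (X1, acyclic) → no.
That gives 2 matching atoms.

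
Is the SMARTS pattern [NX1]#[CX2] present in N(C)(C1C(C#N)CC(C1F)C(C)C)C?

The pattern [NX1]#[CX2] describes a nitrogen triple-bonded to a two-connected carbon — a nitrile.
The molecule carries a nitrile (-C#N), whose atoms satisfy every constraint of the query, so the pattern matches.

Yes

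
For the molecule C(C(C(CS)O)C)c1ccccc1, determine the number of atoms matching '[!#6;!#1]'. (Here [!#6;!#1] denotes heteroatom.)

The query [!#6;!#1] means: not carbon and not hydrogen — any heteroatom.
Check the 13 heavy atoms by environment: 5× C → no; 1× O → match; 6× c (aromatic) → no; 1× S → match.
Summing the matching environments: 1 + 1 = 2 matching atoms.

2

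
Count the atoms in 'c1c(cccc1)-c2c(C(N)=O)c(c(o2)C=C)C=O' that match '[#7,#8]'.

4

Check the 18 heavy atoms by environment: 1× o (aromatic) → match; 10× c (aromatic) → no; 4× C → no; 2× O → match; 1× N → match.
Summing the matching environments: 1 + 2 + 1 = 4 matching atoms.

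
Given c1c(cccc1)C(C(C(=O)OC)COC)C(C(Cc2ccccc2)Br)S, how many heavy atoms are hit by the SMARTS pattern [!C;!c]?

5

The query [!C;!c] means: neither aliphatic nor aromatic carbon — same as [!#6].
Check the 26 heavy atoms by environment: 9× C → no; 1× Br → match; 12× c (aromatic) → no; 3× O → match; 1× S → match.
Summing the matching environments: 1 + 3 + 1 = 5 matching atoms.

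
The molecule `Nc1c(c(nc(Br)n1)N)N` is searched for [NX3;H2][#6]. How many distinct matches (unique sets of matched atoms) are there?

[NX3;H2][#6] is the SMARTS for a primary amine: a trivalent nitrogen with two H attached to carbon.
The molecule carries 3 separate instances of a primary amino group (-NH2) meeting every constraint; each maps to a distinct set of atoms, giving 3 matches.

3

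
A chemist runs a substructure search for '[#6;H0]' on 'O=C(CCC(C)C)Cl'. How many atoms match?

The query [#6;H0] means: any carbon with no attached hydrogen.
Check the 8 heavy atoms by environment: 2× C (H2) → no; 1× C (H1) → no; 2× C (H3) → no; 1× C (H0) → match; 1× O (H0) → no; 1× Cl (H0) → no.
That gives 1 matching atom.

1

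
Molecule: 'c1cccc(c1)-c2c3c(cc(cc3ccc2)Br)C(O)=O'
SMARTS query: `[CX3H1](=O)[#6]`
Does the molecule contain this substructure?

No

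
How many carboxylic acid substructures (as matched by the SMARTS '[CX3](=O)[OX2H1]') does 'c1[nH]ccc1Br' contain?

0

[CX3](=O)[OX2H1] is the SMARTS for a carboxylic acid: an sp2 carbon double-bonded to O and single-bonded to an -OH oxygen.
No fragment in the molecule satisfies every constraint, giving 0 matches.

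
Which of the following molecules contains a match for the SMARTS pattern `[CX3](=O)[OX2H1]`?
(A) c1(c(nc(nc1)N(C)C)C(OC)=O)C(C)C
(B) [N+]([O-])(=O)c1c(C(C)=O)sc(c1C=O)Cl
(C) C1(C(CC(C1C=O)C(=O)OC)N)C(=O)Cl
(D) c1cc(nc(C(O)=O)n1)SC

D

[CX3](=O)[OX2H1] describes an sp2 carbon double-bonded to O and single-bonded to an -OH oxygen (a carboxylic acid).
(A) has a methyl-ester group (-C(=O)OCH3) but the singly-bonded O has no H (OX2H0, not OX2H1).
(B) has an aldehyde (-CHO) but there is no singly-bonded oxygen on the carbonyl carbon.
(C) has an acyl chloride (-C(=O)Cl) but the carbonyl is bonded to Cl, not to an -OH oxygen.
(D) contains a carboxylic acid group (-C(=O)OH), which satisfies every atom and bond constraint.
So the answer is (D).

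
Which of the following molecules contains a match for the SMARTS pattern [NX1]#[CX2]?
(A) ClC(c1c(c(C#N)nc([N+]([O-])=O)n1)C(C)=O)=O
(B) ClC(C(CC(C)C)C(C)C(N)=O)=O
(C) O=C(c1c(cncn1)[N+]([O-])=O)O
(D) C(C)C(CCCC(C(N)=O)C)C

A

[NX1]#[CX2] describes a nitrogen triple-bonded to a two-connected carbon (a nitrile).
(A) contains a nitrile (-C#N), which satisfies every atom and bond constraint.
(B) has a primary amide (-C(=O)NH2) but the nitrogen is NX3, not NX1.
(C) has a nitro group (-[N+](=O)[O-]) but there is no C#N triple bond.
(D) has a primary amide (-C(=O)NH2) but the nitrogen is NX3, not NX1.
So the answer is (A).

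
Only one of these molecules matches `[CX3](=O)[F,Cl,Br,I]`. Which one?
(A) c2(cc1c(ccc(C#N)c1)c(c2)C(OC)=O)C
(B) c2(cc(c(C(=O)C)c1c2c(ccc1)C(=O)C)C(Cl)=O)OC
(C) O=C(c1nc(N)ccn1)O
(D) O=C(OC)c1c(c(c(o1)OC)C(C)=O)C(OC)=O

B

[CX3](=O)[F,Cl,Br,I] describes a carbonyl carbon bonded to a halogen (an acyl halide).
(A) has a methyl-ester group (-C(=O)OCH3) but the carbonyl is bonded to -O-C, not to a halogen.
(B) contains an acyl chloride (-C(=O)Cl), which satisfies every atom and bond constraint.
(C) has a carboxylic acid group (-C(=O)OH) but the carbonyl is bonded to -OH, not to a halogen.
(D) has a methyl-ester group (-C(=O)OCH3) but the carbonyl is bonded to -O-C, not to a halogen.
So the answer is (B).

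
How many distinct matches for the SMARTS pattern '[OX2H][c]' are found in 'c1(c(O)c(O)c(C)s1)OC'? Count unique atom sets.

[OX2H][c] is the SMARTS for a phenol: a hydroxyl oxygen attached to an aromatic carbon.
The molecule carries 2 separate instances of a hydroxyl group (-OH) meeting every constraint; each maps to a distinct set of atoms, giving 2 matches.

2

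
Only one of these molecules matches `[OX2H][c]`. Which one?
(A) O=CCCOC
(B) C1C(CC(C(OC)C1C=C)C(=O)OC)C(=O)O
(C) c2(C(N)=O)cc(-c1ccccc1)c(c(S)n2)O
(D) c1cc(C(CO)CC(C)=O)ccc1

C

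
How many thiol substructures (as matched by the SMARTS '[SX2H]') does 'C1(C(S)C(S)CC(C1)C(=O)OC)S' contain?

3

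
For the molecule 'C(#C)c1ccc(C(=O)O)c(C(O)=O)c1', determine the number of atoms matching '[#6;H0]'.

6

Check the 14 heavy atoms by environment: 3× c (aromatic, H0) → match; 3× c (aromatic, H1) → no; 3× C (H0) → match; 1× C (H1) → no; 2× O (H0) → no; 2× O (H1) → no.
Summing the matching environments: 3 + 3 = 6 matching atoms.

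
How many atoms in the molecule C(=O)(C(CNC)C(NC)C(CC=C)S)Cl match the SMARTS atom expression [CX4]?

7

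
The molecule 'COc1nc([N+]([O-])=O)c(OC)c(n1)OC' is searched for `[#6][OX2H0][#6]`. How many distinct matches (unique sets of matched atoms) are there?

3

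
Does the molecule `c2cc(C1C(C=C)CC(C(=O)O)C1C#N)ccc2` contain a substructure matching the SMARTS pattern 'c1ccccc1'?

The pattern c1ccccc1 describes six aromatic carbons in a ring — a benzene ring.
The molecule carries a phenyl ring, whose atoms satisfy every constraint of the query, so the pattern matches.

Yes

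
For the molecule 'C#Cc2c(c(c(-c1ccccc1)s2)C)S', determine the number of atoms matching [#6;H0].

6

The query [#6;H0] means: any carbon with no attached hydrogen.
Check the 15 heavy atoms by environment: 1× s (aromatic, H0) → no; 5× c (aromatic, H0) → match; 5× c (aromatic, H1) → no; 1× C (H0) → match; 1× C (H1) → no; 1× S (H1) → no; 1× C (H3) → no.
Summing the matching environments: 5 + 1 = 6 matching atoms.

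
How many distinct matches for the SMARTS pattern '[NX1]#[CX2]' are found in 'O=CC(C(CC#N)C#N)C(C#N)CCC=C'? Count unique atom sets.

[NX1]#[CX2] is the SMARTS for a nitrile: a nitrogen triple-bonded to a two-connected carbon.
The molecule carries 3 separate instances of a nitrile (-C#N) meeting every constraint; each maps to a distinct set of atoms, giving 3 matches.

3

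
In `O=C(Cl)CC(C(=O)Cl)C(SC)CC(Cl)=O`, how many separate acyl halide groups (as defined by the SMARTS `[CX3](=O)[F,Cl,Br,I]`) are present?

[CX3](=O)[F,Cl,Br,I] is the SMARTS for an acyl halide: a carbonyl carbon bonded to a halogen.
The molecule carries 3 separate instances of an acyl chloride (-C(=O)Cl) meeting every constraint; each maps to a distinct set of atoms, giving 3 matches.

3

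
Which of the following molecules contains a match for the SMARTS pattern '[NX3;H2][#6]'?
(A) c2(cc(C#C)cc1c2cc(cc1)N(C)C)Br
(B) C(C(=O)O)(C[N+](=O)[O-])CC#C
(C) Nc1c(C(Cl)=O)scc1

C

[NX3;H2][#6] describes a trivalent nitrogen with two H attached to carbon (a primary amine).
(A) has a dimethylamino group (-N(CH3)2) but the nitrogen has H0, not H2.
(B) has a nitro group (-[N+](=O)[O-]) but the nitrogen is [N+] with no H, not NX3H2.
(C) contains a primary amino group (-NH2), which satisfies every atom and bond constraint.
So the answer is (C).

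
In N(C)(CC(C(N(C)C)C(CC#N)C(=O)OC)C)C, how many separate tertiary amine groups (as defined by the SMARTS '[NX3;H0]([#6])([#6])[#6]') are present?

[NX3;H0]([#6])([#6])[#6] is the SMARTS for a tertiary amine: a trivalent nitrogen with no H, bonded to three carbons.
The molecule carries 2 separate instances of a dimethylamino group (-N(CH3)2) meeting every constraint; each maps to a distinct set of atoms, giving 2 matches.

2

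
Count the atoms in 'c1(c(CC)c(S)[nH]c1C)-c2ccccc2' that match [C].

3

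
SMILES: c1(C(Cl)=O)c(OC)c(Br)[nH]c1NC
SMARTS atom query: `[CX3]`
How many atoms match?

1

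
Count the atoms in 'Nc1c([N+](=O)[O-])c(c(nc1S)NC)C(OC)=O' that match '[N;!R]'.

Check the 17 heavy atoms by environment: 1× n (aromatic, in 6-ring) → no; 5× c (aromatic, in 6-ring) → no; 1× N (charge +1, acyclic) → match; 1× O (charge -1, acyclic) → no; 3× O (acyclic) → no; 2× N (acyclic) → match; 3× C (acyclic) → no; 1× S (acyclic) → no.
Summing the matching environments: 1 + 2 = 3 matching atoms.

3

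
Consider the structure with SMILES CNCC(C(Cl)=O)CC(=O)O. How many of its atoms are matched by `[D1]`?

Check the 11 heavy atoms by environment: 2× C (D2) → no; 3× C (D3) → no; 3× O (D1) → match; 1× Cl (D1) → match; 1× N (D2) → no; 1× C (D1) → match.
Summing the matching environments: 3 + 1 + 1 = 5 matching atoms.

5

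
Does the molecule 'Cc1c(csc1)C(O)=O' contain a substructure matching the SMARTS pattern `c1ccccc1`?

No

The pattern c1ccccc1 describes six aromatic carbons in a ring — a benzene ring.
The closest candidate here is a methyl group (-CH3), but no six-membered all-carbon aromatic ring is present. No other fragment satisfies the full query, so there is no match.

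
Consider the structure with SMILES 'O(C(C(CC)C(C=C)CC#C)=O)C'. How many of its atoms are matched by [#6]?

Check the 13 heavy atoms by environment: 11× C → match; 2× O → no.
That gives 11 matching atoms.

11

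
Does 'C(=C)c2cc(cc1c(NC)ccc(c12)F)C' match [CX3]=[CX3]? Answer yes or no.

Yes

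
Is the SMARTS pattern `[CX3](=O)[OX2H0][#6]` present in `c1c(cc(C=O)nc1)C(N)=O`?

No

The pattern [CX3](=O)[OX2H0][#6] describes a carbonyl carbon bonded to an oxygen that is itself bonded to carbon (no H on that O) — an ester.
The closest candidate here is a primary amide (-C(=O)NH2), but the carbonyl is bonded to N, not to an O-C linkage. No other fragment satisfies the full query, so there is no match.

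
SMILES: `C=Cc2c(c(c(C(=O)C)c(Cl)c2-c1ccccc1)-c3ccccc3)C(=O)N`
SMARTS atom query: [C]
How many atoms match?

The query [C] means: uppercase C matches aliphatic (non-aromatic) carbon only.
Check the 27 heavy atoms by environment: 18× c (aromatic) → no; 5× C → match; 2× O → no; 1× Cl → no; 1× N → no.
That gives 5 matching atoms.

5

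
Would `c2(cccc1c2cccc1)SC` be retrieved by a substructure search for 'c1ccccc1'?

The pattern c1ccccc1 describes six aromatic carbons in a ring — a benzene ring.
The required atom environment is present in the molecule, so the pattern matches.

Yes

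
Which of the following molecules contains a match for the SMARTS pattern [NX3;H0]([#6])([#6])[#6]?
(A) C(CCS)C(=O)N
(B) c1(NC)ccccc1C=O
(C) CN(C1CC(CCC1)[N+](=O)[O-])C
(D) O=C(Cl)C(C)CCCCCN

[NX3;H0]([#6])([#6])[#6] describes a trivalent nitrogen with no H, bonded to three carbons (a tertiary amine).
(A) has a primary amide (-C(=O)NH2) but the amide nitrogen has H2 and only one carbon neighbour.
(B) has an N-methylamino group (-NHCH3) but the nitrogen still has one H (H1), not H0.
(C) contains a dimethylamino group (-N(CH3)2), which satisfies every atom and bond constraint.
(D) has a primary amino group (-NH2) but the nitrogen has H2, not H0 with three carbons.
So the answer is (C).

C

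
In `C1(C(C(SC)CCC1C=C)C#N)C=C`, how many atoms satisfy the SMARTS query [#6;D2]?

Check the 14 heavy atoms by environment: 5× C (D2) → match; 4× C (D3) → no; 3× C (D1) → no; 1× S (D2) → no; 1× N (D1) → no.
That gives 5 matching atoms.

5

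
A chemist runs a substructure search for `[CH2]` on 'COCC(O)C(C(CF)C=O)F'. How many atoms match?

2

Check the 12 heavy atoms by environment: 2× C (H2) → match; 4× C (H1) → no; 2× O (H0) → no; 2× F (H0) → no; 1× O (H1) → no; 1× C (H3) → no.
That gives 2 matching atoms.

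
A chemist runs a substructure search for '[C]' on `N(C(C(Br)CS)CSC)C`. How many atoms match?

6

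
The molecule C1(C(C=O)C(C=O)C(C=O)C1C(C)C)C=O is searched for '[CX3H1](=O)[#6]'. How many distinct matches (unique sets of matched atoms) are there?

4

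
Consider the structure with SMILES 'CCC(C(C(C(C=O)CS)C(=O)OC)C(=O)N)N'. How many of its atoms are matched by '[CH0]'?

The query [CH0] means: aliphatic carbon with no attached hydrogen.
Check the 18 heavy atoms by environment: 2× C (H2) → no; 5× C (H1) → no; 2× C (H3) → no; 1× S (H1) → no; 4× O (H0) → no; 2× N (H2) → no; 2× C (H0) → match.
That gives 2 matching atoms.

2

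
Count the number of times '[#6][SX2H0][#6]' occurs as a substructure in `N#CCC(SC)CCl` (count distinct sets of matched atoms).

1

[#6][SX2H0][#6] is the SMARTS for a thioether: an aliphatic sulfur bridging two carbons with no H on the sulfur.
Exactly one fragment in the molecule meets all constraints, giving 1 match.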